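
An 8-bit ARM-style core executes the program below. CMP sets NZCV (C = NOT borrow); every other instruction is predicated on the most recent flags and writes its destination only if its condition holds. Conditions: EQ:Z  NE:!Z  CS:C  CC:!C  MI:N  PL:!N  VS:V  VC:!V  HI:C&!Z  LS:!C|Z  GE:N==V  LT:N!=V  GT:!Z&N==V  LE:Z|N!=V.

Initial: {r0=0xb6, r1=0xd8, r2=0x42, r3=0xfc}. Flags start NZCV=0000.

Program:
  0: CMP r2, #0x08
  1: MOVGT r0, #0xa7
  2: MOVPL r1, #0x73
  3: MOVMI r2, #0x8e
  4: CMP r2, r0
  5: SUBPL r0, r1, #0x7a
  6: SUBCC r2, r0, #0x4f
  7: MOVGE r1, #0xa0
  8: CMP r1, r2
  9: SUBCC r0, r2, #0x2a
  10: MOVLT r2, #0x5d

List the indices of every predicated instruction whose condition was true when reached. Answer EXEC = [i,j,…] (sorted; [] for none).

[0] flags=0010 → (cmp)
[1] flags=0010 GT?T → r0=0xa7
[2] flags=0010 PL?T → r1=0x73
[3] flags=0010 MI?F → skip
[4] flags=1001 → (cmp)
[5] flags=1001 PL?F → skip
[6] flags=1001 CC?T → r2=0x58
[7] flags=1001 GE?T → r1=0xa0
[8] flags=0011 → (cmp)
[9] flags=0011 CC?F → skip
[10] flags=0011 LT?T → r2=0x5d

EXEC = [1,2,6,7,10]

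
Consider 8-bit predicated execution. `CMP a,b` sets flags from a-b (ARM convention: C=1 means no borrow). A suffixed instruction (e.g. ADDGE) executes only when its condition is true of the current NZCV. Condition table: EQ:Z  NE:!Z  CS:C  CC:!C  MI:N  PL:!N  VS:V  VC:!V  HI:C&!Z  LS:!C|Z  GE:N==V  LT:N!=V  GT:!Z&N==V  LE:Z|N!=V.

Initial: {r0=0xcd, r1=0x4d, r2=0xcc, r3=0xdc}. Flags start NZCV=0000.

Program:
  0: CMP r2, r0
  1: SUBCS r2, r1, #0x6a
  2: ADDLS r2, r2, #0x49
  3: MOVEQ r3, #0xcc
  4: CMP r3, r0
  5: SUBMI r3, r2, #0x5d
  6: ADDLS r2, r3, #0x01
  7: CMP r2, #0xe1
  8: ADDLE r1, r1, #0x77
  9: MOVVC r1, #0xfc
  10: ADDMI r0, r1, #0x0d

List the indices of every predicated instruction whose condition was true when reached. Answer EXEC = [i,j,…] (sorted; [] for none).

0: ✓ CMP  NZCV=1000
1: · SUBCS
2: ✓ ADDLS  r2←0x15
3: · MOVEQ
4: ✓ CMP  NZCV=0010
5: · SUBMI
6: · ADDLS
7: ✓ CMP  NZCV=0000
8: · ADDLE
9: ✓ MOVVC  r1←0xfc
10: · ADDMI

EXEC = [2,9]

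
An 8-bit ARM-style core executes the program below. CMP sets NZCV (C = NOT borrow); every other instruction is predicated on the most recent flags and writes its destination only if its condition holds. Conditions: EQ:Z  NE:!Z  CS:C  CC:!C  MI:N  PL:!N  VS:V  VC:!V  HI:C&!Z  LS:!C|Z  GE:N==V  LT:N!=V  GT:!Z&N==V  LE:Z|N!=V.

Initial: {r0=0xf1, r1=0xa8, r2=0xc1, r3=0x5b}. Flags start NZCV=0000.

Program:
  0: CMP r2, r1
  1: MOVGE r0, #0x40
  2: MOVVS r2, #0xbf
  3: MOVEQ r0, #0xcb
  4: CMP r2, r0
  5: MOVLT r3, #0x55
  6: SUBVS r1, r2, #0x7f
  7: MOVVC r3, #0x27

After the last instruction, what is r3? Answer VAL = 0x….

0: ✓ CMP  NZCV=0010
1: ✓ MOVGE  r0←0x40
2: · MOVVS
3: · MOVEQ
4: ✓ CMP  NZCV=1010
5: ✓ MOVLT  r3←0x55
6: · SUBVS
7: ✓ MOVVC  r3←0x27

VAL = 0x27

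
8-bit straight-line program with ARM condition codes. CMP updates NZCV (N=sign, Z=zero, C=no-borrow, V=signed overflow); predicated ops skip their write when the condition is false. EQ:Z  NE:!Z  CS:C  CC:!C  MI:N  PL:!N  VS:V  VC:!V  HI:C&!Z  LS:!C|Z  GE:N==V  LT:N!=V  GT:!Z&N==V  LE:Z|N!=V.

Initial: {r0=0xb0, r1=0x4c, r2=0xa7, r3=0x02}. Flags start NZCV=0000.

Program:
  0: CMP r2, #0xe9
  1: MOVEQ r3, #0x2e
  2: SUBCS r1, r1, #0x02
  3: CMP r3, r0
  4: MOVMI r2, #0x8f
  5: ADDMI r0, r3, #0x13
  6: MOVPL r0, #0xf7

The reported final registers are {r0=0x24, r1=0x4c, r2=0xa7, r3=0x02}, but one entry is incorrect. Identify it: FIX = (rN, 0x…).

FIX = (r0, 0xf7)

0: ✓ CMP  NZCV=1000
1: · MOVEQ
2: · SUBCS
3: ✓ CMP  NZCV=0000
4: · MOVMI
5: · ADDMI
6: ✓ MOVPL  r0←0xf7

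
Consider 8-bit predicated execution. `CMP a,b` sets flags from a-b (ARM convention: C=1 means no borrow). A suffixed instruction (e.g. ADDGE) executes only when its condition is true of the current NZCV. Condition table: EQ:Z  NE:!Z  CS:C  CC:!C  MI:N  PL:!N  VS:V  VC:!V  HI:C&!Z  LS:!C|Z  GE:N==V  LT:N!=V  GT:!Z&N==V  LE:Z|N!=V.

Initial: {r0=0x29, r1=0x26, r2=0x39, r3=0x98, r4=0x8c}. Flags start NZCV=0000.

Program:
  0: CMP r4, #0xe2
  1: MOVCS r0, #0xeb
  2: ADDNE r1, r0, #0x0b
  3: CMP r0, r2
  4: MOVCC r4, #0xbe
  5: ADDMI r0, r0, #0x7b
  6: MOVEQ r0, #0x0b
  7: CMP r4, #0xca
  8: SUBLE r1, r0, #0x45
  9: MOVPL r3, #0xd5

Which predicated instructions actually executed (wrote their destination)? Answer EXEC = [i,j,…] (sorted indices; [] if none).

[0] flags=1000 → (cmp)
[1] flags=1000 CS?F → skip
[2] flags=1000 NE?T → r1=0x34
[3] flags=1000 → (cmp)
[4] flags=1000 CC?T → r4=0xbe
[5] flags=1000 MI?T → r0=0xa4
[6] flags=1000 EQ?F → skip
[7] flags=1000 → (cmp)
[8] flags=1000 LE?T → r1=0x5f
[9] flags=1000 PL?F → skip

EXEC = [2,4,5,8]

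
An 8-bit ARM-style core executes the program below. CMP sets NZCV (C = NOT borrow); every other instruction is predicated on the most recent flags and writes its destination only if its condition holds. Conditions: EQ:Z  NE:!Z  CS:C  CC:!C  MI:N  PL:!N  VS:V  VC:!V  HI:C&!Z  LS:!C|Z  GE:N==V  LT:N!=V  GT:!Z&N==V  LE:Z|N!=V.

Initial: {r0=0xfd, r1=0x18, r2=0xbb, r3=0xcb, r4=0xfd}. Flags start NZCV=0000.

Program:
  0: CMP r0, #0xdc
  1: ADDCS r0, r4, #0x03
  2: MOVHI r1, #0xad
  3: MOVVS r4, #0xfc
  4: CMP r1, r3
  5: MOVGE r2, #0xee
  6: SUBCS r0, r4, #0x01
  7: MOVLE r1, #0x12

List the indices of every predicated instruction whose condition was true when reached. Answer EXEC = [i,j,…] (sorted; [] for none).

0: ✓ CMP  NZCV=0010
1: ✓ ADDCS  r0←0x00
2: ✓ MOVHI  r1←0xad
3: · MOVVS
4: ✓ CMP  NZCV=1000
5: · MOVGE
6: · SUBCS
7: ✓ MOVLE  r1←0x12

EXEC = [1,2,7]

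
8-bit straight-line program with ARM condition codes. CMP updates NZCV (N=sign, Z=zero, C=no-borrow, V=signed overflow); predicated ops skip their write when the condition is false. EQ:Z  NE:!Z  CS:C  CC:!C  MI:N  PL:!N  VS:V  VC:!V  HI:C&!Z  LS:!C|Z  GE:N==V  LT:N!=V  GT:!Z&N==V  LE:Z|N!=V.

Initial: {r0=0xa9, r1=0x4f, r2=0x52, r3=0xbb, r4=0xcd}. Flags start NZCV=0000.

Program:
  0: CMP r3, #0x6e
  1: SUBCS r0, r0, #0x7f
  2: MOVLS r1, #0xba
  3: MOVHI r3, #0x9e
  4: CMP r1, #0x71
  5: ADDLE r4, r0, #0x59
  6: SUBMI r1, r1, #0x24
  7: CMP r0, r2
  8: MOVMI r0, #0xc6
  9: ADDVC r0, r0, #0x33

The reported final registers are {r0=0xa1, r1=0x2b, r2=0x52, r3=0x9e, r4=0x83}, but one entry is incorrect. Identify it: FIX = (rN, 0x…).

FIX = (r0, 0xf9)

0: ✓ CMP  NZCV=0011
1: ✓ SUBCS  r0←0x2a
2: · MOVLS
3: ✓ MOVHI  r3←0x9e
4: ✓ CMP  NZCV=1000
5: ✓ ADDLE  r4←0x83
6: ✓ SUBMI  r1←0x2b
7: ✓ CMP  NZCV=1000
8: ✓ MOVMI  r0←0xc6
9: ✓ ADDVC  r0←0xf9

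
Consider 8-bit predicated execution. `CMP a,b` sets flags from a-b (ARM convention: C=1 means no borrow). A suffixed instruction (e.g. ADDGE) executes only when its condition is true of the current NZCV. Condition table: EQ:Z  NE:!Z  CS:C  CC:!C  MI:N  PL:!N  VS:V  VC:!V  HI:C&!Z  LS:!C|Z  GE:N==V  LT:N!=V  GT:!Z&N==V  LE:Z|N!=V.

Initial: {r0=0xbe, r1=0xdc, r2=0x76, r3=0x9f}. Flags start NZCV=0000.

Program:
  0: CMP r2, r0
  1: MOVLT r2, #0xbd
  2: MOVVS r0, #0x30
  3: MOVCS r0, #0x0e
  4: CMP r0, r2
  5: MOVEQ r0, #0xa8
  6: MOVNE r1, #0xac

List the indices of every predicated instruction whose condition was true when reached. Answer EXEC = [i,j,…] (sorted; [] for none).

[0] flags=1001 → (cmp)
[1] flags=1001 LT?F → skip
[2] flags=1001 VS?T → r0=0x30
[3] flags=1001 CS?F → skip
[4] flags=1000 → (cmp)
[5] flags=1000 EQ?F → skip
[6] flags=1000 NE?T → r1=0xac

EXEC = [2,6]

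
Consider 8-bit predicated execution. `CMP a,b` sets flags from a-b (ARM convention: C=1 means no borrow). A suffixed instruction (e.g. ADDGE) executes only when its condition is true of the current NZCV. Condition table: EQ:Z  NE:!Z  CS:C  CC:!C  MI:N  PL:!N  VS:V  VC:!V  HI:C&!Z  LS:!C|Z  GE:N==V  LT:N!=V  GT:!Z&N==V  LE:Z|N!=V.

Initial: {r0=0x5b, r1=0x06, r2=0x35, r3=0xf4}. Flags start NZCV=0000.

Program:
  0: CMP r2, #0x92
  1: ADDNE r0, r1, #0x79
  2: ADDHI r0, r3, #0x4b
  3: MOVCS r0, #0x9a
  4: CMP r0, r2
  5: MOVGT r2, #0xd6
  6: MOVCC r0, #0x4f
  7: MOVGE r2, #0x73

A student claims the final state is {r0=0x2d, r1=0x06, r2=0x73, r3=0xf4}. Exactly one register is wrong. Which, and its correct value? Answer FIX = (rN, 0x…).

[0] flags=1001 → (cmp)
[1] flags=1001 NE?T → r0=0x7f
[2] flags=1001 HI?F → skip
[3] flags=1001 CS?F → skip
[4] flags=0010 → (cmp)
[5] flags=0010 GT?T → r2=0xd6
[6] flags=0010 CC?F → skip
[7] flags=0010 GE?T → r2=0x73

FIX = (r0, 0x7f)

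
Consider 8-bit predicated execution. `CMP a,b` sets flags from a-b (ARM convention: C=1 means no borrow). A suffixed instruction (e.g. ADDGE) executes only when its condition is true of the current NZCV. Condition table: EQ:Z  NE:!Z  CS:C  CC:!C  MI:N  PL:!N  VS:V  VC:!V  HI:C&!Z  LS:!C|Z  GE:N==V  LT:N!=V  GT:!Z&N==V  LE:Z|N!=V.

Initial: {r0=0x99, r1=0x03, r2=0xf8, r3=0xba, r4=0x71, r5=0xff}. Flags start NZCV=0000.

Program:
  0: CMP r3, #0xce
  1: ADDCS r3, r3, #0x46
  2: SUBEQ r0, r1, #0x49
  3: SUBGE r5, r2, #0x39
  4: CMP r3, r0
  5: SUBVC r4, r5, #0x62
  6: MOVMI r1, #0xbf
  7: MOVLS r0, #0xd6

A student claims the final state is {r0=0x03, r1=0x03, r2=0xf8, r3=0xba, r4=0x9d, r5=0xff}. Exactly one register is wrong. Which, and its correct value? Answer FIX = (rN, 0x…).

FIX = (r0, 0x99)

0: ✓ CMP  NZCV=1000
1: · ADDCS
2: · SUBEQ
3: · SUBGE
4: ✓ CMP  NZCV=0010
5: ✓ SUBVC  r4←0x9d
6: · MOVMI
7: · MOVLS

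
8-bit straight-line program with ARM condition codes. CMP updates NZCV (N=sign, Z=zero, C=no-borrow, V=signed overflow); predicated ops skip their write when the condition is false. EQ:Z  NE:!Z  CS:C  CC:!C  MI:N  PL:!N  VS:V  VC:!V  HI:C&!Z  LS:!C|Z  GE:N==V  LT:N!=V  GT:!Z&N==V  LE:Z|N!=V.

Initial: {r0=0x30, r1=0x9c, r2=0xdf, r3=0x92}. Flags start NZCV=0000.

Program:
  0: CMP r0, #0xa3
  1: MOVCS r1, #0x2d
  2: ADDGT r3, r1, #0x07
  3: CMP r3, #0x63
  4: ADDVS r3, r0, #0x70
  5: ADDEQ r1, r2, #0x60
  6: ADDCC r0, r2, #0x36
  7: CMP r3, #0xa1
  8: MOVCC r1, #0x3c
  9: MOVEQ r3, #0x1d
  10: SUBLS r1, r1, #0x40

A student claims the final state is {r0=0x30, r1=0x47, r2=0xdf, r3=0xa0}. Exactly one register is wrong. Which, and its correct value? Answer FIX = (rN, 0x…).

[0] flags=1001 → (cmp)
[1] flags=1001 CS?F → skip
[2] flags=1001 GT?T → r3=0xa3
[3] flags=0011 → (cmp)
[4] flags=0011 VS?T → r3=0xa0
[5] flags=0011 EQ?F → skip
[6] flags=0011 CC?F → skip
[7] flags=1000 → (cmp)
[8] flags=1000 CC?T → r1=0x3c
[9] flags=1000 EQ?F → skip
[10] flags=1000 LS?T → r1=0xfc

FIX = (r1, 0xfc)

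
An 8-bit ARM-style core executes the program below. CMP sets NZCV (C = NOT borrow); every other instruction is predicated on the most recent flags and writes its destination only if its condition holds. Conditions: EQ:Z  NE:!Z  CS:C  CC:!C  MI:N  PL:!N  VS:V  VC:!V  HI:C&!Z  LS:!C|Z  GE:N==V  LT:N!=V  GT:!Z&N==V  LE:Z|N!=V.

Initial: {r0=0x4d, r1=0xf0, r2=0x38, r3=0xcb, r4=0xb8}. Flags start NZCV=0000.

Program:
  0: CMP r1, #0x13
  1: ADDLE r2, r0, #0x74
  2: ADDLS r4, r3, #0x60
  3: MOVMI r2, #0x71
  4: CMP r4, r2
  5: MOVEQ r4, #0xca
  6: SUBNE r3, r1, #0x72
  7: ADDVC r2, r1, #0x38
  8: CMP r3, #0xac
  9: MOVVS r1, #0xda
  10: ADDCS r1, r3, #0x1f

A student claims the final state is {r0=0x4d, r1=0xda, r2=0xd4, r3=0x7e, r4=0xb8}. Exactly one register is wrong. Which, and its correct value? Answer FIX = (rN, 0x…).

FIX = (r2, 0x71)

[0] flags=1010 → (cmp)
[1] flags=1010 LE?T → r2=0xc1
[2] flags=1010 LS?F → skip
[3] flags=1010 MI?T → r2=0x71
[4] flags=0011 → (cmp)
[5] flags=0011 EQ?F → skip
[6] flags=0011 NE?T → r3=0x7e
[7] flags=0011 VC?F → skip
[8] flags=1001 → (cmp)
[9] flags=1001 VS?T → r1=0xda
[10] flags=1001 CS?F → skip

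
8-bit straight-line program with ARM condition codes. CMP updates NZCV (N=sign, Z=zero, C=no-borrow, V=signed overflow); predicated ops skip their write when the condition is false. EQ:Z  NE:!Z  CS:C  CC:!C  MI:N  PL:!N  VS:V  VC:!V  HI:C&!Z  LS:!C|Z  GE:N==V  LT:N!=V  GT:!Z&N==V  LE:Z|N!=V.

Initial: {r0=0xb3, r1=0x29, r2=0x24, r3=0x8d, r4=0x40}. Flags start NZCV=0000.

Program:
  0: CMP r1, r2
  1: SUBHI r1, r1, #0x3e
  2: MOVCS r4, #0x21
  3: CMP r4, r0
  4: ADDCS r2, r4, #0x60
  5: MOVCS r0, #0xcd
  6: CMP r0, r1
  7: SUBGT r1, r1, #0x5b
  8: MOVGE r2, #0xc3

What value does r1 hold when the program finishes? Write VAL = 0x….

0: ✓ CMP  NZCV=0010
1: ✓ SUBHI  r1←0xeb
2: ✓ MOVCS  r4←0x21
3: ✓ CMP  NZCV=0000
4: · ADDCS
5: · MOVCS
6: ✓ CMP  NZCV=1000
7: · SUBGT
8: · MOVGE

VAL = 0xeb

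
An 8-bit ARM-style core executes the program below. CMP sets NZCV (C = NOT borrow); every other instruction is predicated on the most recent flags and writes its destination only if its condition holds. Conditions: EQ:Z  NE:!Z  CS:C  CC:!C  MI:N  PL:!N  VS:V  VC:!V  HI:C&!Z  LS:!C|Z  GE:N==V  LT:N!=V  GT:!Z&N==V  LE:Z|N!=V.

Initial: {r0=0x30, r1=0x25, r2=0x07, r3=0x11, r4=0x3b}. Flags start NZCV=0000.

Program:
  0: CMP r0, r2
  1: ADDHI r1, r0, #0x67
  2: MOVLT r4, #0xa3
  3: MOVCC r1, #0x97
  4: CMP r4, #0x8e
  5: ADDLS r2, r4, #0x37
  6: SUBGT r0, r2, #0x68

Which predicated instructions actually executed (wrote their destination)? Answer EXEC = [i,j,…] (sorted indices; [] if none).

EXEC = [1,5,6]

[0] flags=0010 → (cmp)
[1] flags=0010 HI?T → r1=0x97
[2] flags=0010 LT?F → skip
[3] flags=0010 CC?F → skip
[4] flags=1001 → (cmp)
[5] flags=1001 LS?T → r2=0x72
[6] flags=1001 GT?T → r0=0x0a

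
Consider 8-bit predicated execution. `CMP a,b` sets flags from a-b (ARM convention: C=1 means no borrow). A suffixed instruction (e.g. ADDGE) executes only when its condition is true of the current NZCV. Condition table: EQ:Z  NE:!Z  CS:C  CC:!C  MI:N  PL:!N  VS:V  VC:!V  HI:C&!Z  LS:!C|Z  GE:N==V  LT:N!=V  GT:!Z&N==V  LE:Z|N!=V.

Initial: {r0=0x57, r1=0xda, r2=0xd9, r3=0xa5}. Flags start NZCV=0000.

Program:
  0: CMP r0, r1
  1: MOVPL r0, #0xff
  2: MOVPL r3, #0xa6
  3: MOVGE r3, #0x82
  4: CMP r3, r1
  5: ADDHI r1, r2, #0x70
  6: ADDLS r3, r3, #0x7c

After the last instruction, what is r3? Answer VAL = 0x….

VAL = 0xfe

[0] flags=0000 → (cmp)
[1] flags=0000 PL?T → r0=0xff
[2] flags=0000 PL?T → r3=0xa6
[3] flags=0000 GE?T → r3=0x82
[4] flags=1000 → (cmp)
[5] flags=1000 HI?F → skip
[6] flags=1000 LS?T → r3=0xfe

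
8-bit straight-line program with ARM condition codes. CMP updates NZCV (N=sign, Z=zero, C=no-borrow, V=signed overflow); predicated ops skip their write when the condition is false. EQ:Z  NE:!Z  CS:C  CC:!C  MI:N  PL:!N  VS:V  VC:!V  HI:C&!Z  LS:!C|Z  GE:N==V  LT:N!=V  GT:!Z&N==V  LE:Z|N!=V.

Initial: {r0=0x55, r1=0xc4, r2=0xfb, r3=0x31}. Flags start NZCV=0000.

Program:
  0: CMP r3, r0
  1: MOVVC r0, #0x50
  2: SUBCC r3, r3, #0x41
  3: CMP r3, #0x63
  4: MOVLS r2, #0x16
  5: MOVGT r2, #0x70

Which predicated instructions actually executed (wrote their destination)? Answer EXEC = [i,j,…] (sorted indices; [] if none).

0: ✓ CMP  NZCV=1000
1: ✓ MOVVC  r0←0x50
2: ✓ SUBCC  r3←0xf0
3: ✓ CMP  NZCV=1010
4: · MOVLS
5: · MOVGT

EXEC = [1,2]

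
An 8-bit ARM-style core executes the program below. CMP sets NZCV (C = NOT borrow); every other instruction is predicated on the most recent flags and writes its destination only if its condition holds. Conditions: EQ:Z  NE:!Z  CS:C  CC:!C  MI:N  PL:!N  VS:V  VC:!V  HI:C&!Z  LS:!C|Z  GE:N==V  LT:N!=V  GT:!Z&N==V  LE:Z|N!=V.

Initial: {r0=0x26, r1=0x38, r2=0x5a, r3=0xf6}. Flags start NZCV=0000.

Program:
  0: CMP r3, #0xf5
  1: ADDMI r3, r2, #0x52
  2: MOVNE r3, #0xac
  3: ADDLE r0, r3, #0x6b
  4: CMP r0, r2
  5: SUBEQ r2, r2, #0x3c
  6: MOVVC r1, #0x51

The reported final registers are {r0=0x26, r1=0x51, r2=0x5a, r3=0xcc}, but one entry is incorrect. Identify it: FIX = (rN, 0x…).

FIX = (r3, 0xac)

0: ✓ CMP  NZCV=0010
1: · ADDMI
2: ✓ MOVNE  r3←0xac
3: · ADDLE
4: ✓ CMP  NZCV=1000
5: · SUBEQ
6: ✓ MOVVC  r1←0x51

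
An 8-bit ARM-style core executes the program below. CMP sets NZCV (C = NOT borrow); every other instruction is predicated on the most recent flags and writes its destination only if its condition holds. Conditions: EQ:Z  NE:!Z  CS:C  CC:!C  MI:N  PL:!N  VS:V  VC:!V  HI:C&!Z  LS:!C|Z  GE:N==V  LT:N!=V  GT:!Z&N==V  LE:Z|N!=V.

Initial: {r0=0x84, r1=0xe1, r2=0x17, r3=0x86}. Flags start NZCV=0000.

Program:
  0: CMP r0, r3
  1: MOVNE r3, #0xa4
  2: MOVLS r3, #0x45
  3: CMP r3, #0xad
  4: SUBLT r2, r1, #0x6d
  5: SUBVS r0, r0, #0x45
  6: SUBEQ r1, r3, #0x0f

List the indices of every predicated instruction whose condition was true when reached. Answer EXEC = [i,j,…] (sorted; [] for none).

0: ✓ CMP  NZCV=1000
1: ✓ MOVNE  r3←0xa4
2: ✓ MOVLS  r3←0x45
3: ✓ CMP  NZCV=1001
4: · SUBLT
5: ✓ SUBVS  r0←0x3f
6: · SUBEQ

EXEC = [1,2,5]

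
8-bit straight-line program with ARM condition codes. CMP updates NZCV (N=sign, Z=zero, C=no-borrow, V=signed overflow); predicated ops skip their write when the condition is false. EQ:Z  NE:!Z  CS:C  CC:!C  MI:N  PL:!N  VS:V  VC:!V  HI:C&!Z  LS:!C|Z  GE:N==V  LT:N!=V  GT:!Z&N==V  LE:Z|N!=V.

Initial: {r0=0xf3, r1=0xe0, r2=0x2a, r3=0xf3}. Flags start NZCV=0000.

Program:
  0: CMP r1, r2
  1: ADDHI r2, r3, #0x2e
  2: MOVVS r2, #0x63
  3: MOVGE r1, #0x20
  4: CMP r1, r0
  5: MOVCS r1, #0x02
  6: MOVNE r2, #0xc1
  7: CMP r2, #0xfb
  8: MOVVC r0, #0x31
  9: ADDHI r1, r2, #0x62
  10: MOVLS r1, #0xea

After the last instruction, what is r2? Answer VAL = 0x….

VAL = 0xc1

0: ✓ CMP  NZCV=1010
1: ✓ ADDHI  r2←0x21
2: · MOVVS
3: · MOVGE
4: ✓ CMP  NZCV=1000
5: · MOVCS
6: ✓ MOVNE  r2←0xc1
7: ✓ CMP  NZCV=1000
8: ✓ MOVVC  r0←0x31
9: · ADDHI
10: ✓ MOVLS  r1←0xea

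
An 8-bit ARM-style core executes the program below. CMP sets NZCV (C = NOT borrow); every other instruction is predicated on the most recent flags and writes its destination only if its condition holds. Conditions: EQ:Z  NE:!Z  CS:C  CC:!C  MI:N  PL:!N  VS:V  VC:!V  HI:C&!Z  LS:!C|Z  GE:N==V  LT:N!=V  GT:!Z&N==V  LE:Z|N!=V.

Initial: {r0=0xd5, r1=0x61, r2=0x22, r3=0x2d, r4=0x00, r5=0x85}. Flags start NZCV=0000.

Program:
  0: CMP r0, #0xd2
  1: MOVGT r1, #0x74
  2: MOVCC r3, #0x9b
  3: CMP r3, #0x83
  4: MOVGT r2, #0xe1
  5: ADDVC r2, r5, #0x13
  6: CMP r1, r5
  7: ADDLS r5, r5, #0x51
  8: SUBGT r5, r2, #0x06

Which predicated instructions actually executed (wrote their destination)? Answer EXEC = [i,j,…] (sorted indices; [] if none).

EXEC = [1,4,7,8]

0: ✓ CMP  NZCV=0010
1: ✓ MOVGT  r1←0x74
2: · MOVCC
3: ✓ CMP  NZCV=1001
4: ✓ MOVGT  r2←0xe1
5: · ADDVC
6: ✓ CMP  NZCV=1001
7: ✓ ADDLS  r5←0xd6
8: ✓ SUBGT  r5←0xdb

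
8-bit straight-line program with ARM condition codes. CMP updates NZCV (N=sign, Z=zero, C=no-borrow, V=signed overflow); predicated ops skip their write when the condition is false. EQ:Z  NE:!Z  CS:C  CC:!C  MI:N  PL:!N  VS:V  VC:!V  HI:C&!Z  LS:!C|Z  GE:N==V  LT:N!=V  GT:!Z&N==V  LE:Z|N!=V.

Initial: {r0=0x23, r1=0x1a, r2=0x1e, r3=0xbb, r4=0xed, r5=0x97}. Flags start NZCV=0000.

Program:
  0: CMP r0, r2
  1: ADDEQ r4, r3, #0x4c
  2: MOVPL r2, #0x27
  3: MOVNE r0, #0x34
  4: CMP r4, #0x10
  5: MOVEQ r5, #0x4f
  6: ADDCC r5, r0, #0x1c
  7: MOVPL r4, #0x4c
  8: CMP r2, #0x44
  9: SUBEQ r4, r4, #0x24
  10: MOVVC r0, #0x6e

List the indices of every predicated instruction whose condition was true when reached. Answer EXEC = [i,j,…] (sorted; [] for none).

EXEC = [2,3,10]

0: ✓ CMP  NZCV=0010
1: · ADDEQ
2: ✓ MOVPL  r2←0x27
3: ✓ MOVNE  r0←0x34
4: ✓ CMP  NZCV=1010
5: · MOVEQ
6: · ADDCC
7: · MOVPL
8: ✓ CMP  NZCV=1000
9: · SUBEQ
10: ✓ MOVVC  r0←0x6e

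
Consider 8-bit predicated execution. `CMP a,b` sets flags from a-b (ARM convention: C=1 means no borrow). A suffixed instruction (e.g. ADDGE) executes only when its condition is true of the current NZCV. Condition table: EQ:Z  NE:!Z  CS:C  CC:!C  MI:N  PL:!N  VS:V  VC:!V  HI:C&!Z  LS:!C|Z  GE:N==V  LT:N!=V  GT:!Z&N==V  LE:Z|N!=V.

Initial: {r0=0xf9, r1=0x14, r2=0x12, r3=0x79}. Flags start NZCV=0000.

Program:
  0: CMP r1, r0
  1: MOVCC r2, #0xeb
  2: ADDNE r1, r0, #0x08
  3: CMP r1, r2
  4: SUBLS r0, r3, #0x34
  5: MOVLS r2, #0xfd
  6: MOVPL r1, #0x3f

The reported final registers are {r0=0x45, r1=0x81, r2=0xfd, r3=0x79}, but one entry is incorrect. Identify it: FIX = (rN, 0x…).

0: ✓ CMP  NZCV=0000
1: ✓ MOVCC  r2←0xeb
2: ✓ ADDNE  r1←0x01
3: ✓ CMP  NZCV=0000
4: ✓ SUBLS  r0←0x45
5: ✓ MOVLS  r2←0xfd
6: ✓ MOVPL  r1←0x3f

FIX = (r1, 0x3f)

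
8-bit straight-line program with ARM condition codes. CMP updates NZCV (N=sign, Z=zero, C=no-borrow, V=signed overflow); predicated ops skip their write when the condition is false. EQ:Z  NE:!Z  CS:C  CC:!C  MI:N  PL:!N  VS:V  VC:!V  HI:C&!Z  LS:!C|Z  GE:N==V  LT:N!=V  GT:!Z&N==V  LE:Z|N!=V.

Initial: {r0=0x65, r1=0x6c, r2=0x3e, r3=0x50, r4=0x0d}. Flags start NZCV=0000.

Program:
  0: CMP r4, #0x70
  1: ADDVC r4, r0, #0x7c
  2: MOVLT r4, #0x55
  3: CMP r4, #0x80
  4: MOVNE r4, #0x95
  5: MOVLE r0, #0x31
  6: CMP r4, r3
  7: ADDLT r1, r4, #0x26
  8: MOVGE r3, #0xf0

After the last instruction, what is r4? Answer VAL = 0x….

VAL = 0x95

[0] flags=1000 → (cmp)
[1] flags=1000 VC?T → r4=0xe1
[2] flags=1000 LT?T → r4=0x55
[3] flags=1001 → (cmp)
[4] flags=1001 NE?T → r4=0x95
[5] flags=1001 LE?F → skip
[6] flags=0011 → (cmp)
[7] flags=0011 LT?T → r1=0xbb
[8] flags=0011 GE?F → skip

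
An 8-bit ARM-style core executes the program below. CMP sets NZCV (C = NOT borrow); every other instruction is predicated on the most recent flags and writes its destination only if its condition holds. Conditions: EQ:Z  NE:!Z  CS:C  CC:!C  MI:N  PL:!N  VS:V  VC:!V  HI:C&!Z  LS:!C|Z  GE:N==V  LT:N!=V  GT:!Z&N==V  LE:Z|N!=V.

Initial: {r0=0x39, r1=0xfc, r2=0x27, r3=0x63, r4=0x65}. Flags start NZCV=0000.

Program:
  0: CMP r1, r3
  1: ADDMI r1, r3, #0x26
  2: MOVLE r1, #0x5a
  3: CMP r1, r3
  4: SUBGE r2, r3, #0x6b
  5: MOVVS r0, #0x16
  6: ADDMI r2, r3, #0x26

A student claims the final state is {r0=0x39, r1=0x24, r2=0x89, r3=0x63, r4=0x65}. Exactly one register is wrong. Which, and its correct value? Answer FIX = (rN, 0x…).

FIX = (r1, 0x5a)

[0] flags=1010 → (cmp)
[1] flags=1010 MI?T → r1=0x89
[2] flags=1010 LE?T → r1=0x5a
[3] flags=1000 → (cmp)
[4] flags=1000 GE?F → skip
[5] flags=1000 VS?F → skip
[6] flags=1000 MI?T → r2=0x89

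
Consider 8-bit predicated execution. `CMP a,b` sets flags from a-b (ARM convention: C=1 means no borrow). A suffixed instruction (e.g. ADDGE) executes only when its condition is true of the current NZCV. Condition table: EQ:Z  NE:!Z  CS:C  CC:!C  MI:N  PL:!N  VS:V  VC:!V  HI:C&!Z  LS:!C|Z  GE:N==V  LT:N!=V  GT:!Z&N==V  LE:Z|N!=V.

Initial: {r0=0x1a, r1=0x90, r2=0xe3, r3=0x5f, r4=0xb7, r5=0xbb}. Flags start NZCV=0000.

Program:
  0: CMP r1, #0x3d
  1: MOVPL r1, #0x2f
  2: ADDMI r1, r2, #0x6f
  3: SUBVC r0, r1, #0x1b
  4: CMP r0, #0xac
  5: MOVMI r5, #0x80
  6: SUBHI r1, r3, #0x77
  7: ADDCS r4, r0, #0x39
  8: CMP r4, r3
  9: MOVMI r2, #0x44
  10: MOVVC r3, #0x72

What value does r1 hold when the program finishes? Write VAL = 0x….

VAL = 0x2f

[0] flags=0011 → (cmp)
[1] flags=0011 PL?T → r1=0x2f
[2] flags=0011 MI?F → skip
[3] flags=0011 VC?F → skip
[4] flags=0000 → (cmp)
[5] flags=0000 MI?F → skip
[6] flags=0000 HI?F → skip
[7] flags=0000 CS?F → skip
[8] flags=0011 → (cmp)
[9] flags=0011 MI?F → skip
[10] flags=0011 VC?F → skip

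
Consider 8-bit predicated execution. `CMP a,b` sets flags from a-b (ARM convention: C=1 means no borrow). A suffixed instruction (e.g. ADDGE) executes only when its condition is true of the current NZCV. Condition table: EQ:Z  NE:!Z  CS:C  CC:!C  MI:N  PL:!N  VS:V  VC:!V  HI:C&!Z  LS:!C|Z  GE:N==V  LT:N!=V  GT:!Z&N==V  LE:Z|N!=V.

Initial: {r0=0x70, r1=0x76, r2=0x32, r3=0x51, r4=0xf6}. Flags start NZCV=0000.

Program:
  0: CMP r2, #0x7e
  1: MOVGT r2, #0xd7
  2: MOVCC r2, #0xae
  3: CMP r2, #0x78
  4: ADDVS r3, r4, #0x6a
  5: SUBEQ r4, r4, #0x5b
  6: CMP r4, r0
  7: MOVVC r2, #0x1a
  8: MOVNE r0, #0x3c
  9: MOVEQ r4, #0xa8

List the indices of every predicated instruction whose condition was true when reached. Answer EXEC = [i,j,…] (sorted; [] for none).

[0] flags=1000 → (cmp)
[1] flags=1000 GT?F → skip
[2] flags=1000 CC?T → r2=0xae
[3] flags=0011 → (cmp)
[4] flags=0011 VS?T → r3=0x60
[5] flags=0011 EQ?F → skip
[6] flags=1010 → (cmp)
[7] flags=1010 VC?T → r2=0x1a
[8] flags=1010 NE?T → r0=0x3c
[9] flags=1010 EQ?F → skip

EXEC = [2,4,7,8]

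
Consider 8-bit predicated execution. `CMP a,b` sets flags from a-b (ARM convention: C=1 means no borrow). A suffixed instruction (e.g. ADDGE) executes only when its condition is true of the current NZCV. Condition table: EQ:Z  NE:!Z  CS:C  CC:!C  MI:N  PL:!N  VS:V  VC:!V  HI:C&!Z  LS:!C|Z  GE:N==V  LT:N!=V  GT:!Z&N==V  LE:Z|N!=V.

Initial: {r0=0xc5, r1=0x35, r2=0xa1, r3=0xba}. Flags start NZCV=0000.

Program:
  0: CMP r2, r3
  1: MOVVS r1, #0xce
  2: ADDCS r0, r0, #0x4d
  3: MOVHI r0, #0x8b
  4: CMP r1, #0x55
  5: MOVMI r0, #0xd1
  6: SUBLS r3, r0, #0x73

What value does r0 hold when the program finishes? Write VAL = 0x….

VAL = 0xd1

[0] flags=1000 → (cmp)
[1] flags=1000 VS?F → skip
[2] flags=1000 CS?F → skip
[3] flags=1000 HI?F → skip
[4] flags=1000 → (cmp)
[5] flags=1000 MI?T → r0=0xd1
[6] flags=1000 LS?T → r3=0x5e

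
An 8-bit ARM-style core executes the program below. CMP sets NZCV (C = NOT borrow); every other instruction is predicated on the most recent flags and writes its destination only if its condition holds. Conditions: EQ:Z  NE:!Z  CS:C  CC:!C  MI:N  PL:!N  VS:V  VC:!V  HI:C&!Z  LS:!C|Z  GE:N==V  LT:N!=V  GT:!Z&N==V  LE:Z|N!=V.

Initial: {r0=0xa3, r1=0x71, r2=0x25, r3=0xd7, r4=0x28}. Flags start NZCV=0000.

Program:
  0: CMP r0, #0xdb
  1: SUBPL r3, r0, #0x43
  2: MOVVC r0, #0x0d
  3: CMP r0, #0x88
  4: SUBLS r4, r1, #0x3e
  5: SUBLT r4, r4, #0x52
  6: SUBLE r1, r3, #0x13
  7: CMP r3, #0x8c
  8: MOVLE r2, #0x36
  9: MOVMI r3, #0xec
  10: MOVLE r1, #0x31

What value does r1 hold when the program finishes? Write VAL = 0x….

0: ✓ CMP  NZCV=1000
1: · SUBPL
2: ✓ MOVVC  r0←0x0d
3: ✓ CMP  NZCV=1001
4: ✓ SUBLS  r4←0x33
5: · SUBLT
6: · SUBLE
7: ✓ CMP  NZCV=0010
8: · MOVLE
9: · MOVMI
10: · MOVLE

VAL = 0x71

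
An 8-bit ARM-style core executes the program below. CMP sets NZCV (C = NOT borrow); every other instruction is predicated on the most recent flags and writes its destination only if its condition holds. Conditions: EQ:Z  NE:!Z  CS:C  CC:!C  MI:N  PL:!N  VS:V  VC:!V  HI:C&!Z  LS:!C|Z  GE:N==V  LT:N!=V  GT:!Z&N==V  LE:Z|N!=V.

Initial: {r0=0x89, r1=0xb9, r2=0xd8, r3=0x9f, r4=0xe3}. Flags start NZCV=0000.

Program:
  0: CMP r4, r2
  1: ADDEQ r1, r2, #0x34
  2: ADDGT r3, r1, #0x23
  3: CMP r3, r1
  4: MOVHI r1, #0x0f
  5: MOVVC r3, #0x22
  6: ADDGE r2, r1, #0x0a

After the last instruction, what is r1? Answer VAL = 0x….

VAL = 0x0f

0: ✓ CMP  NZCV=0010
1: · ADDEQ
2: ✓ ADDGT  r3←0xdc
3: ✓ CMP  NZCV=0010
4: ✓ MOVHI  r1←0x0f
5: ✓ MOVVC  r3←0x22
6: ✓ ADDGE  r2←0x19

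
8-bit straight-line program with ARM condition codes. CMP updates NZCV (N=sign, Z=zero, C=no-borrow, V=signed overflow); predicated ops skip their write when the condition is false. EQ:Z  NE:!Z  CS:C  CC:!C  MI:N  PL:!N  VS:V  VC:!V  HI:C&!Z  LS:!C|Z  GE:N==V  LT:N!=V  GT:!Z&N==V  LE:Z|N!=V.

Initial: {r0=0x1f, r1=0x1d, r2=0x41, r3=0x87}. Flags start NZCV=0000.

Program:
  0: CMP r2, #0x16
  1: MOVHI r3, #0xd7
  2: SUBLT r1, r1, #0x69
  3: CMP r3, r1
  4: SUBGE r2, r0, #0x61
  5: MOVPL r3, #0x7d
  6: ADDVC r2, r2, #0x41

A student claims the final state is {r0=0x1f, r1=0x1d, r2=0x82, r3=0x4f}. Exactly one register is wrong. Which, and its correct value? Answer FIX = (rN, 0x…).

0: ✓ CMP  NZCV=0010
1: ✓ MOVHI  r3←0xd7
2: · SUBLT
3: ✓ CMP  NZCV=1010
4: · SUBGE
5: · MOVPL
6: ✓ ADDVC  r2←0x82

FIX = (r3, 0xd7)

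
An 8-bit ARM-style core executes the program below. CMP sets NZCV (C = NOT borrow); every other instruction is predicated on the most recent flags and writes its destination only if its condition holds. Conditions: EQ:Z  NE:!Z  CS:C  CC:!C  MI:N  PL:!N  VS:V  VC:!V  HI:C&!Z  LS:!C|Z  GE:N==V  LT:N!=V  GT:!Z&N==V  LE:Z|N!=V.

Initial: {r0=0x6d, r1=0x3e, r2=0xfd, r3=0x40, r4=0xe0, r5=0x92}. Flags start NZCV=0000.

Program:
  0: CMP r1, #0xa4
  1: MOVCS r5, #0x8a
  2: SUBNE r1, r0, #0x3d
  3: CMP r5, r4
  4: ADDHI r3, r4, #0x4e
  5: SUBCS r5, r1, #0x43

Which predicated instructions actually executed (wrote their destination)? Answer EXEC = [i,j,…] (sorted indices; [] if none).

0: ✓ CMP  NZCV=1001
1: · MOVCS
2: ✓ SUBNE  r1←0x30
3: ✓ CMP  NZCV=1000
4: · ADDHI
5: · SUBCS

EXEC = [2]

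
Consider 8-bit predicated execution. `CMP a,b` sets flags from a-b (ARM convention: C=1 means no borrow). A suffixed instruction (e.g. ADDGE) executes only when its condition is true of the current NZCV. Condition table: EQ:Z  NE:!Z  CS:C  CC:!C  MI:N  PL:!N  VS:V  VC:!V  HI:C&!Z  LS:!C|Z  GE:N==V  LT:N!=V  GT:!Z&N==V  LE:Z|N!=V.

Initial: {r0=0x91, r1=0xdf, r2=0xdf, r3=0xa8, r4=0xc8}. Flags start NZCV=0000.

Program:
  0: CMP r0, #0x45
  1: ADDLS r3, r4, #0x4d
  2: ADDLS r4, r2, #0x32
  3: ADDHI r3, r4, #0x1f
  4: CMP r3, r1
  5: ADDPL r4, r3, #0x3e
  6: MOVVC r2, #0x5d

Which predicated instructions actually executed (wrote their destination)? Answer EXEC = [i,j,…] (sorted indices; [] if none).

EXEC = [3,5,6]

0: ✓ CMP  NZCV=0011
1: · ADDLS
2: · ADDLS
3: ✓ ADDHI  r3←0xe7
4: ✓ CMP  NZCV=0010
5: ✓ ADDPL  r4←0x25
6: ✓ MOVVC  r2←0x5d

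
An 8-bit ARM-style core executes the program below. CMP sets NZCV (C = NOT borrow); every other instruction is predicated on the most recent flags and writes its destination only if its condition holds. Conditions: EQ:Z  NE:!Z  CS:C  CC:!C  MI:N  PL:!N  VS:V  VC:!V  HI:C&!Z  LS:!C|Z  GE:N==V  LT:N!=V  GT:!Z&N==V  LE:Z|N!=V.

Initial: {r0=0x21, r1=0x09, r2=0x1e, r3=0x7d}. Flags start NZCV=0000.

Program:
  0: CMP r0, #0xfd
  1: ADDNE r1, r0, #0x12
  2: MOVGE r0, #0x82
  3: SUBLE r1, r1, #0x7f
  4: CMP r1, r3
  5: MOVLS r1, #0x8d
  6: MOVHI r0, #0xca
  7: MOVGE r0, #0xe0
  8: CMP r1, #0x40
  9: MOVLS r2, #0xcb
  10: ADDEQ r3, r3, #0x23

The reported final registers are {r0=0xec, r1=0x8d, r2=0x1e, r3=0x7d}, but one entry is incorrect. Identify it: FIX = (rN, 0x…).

FIX = (r0, 0x82)

[0] flags=0000 → (cmp)
[1] flags=0000 NE?T → r1=0x33
[2] flags=0000 GE?T → r0=0x82
[3] flags=0000 LE?F → skip
[4] flags=1000 → (cmp)
[5] flags=1000 LS?T → r1=0x8d
[6] flags=1000 HI?F → skip
[7] flags=1000 GE?F → skip
[8] flags=0011 → (cmp)
[9] flags=0011 LS?F → skip
[10] flags=0011 EQ?F → skip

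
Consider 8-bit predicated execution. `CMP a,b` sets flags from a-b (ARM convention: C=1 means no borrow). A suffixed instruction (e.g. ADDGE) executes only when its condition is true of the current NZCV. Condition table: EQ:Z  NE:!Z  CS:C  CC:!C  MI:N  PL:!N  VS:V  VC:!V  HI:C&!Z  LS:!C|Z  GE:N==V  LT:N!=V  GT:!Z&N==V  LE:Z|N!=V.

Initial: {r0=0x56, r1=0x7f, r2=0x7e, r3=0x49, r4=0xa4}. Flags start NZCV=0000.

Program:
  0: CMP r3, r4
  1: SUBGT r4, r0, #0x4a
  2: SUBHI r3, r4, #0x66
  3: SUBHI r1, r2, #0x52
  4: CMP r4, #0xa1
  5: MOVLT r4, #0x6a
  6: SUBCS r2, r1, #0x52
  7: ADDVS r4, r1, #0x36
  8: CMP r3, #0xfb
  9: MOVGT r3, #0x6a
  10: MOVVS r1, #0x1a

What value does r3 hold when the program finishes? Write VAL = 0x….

VAL = 0x6a

[0] flags=1001 → (cmp)
[1] flags=1001 GT?T → r4=0x0c
[2] flags=1001 HI?F → skip
[3] flags=1001 HI?F → skip
[4] flags=0000 → (cmp)
[5] flags=0000 LT?F → skip
[6] flags=0000 CS?F → skip
[7] flags=0000 VS?F → skip
[8] flags=0000 → (cmp)
[9] flags=0000 GT?T → r3=0x6a
[10] flags=0000 VS?F → skip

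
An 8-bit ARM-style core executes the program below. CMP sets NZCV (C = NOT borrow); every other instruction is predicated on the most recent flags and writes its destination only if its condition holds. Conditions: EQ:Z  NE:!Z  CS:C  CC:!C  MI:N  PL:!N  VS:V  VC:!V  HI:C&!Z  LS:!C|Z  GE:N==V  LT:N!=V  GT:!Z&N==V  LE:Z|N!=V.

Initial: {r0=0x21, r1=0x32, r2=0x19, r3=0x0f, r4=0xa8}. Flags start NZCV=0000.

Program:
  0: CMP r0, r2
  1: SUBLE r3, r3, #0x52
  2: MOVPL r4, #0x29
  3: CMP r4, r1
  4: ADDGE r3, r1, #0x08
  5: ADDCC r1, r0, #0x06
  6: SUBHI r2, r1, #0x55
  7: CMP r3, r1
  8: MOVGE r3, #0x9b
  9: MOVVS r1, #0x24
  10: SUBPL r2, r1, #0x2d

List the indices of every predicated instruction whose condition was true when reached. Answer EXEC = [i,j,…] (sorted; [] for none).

0: ✓ CMP  NZCV=0010
1: · SUBLE
2: ✓ MOVPL  r4←0x29
3: ✓ CMP  NZCV=1000
4: · ADDGE
5: ✓ ADDCC  r1←0x27
6: · SUBHI
7: ✓ CMP  NZCV=1000
8: · MOVGE
9: · MOVVS
10: · SUBPL

EXEC = [2,5]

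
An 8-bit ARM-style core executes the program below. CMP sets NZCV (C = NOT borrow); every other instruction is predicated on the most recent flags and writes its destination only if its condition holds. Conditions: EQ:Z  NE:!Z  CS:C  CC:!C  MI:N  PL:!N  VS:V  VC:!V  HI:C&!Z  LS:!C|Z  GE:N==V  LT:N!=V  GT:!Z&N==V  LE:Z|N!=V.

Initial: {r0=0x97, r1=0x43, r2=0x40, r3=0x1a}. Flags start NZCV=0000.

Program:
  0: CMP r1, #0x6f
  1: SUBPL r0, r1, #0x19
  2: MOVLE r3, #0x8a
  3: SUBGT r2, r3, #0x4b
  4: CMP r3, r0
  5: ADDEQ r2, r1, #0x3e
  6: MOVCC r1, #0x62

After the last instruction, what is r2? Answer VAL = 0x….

VAL = 0x40

[0] flags=1000 → (cmp)
[1] flags=1000 PL?F → skip
[2] flags=1000 LE?T → r3=0x8a
[3] flags=1000 GT?F → skip
[4] flags=1000 → (cmp)
[5] flags=1000 EQ?F → skip
[6] flags=1000 CC?T → r1=0x62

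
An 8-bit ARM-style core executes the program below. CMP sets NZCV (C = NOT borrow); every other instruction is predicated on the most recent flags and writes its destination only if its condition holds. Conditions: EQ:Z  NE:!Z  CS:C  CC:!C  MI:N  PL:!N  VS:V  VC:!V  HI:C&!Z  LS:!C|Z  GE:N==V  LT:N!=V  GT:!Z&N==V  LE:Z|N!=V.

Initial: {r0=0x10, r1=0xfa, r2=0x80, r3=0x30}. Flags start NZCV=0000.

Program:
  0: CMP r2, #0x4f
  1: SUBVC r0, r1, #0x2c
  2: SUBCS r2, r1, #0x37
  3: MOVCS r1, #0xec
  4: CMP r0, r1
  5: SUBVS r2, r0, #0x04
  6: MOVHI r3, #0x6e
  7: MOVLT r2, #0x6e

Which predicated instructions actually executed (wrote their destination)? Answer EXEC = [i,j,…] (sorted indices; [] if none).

0: ✓ CMP  NZCV=0011
1: · SUBVC
2: ✓ SUBCS  r2←0xc3
3: ✓ MOVCS  r1←0xec
4: ✓ CMP  NZCV=0000
5: · SUBVS
6: · MOVHI
7: · MOVLT

EXEC = [2,3]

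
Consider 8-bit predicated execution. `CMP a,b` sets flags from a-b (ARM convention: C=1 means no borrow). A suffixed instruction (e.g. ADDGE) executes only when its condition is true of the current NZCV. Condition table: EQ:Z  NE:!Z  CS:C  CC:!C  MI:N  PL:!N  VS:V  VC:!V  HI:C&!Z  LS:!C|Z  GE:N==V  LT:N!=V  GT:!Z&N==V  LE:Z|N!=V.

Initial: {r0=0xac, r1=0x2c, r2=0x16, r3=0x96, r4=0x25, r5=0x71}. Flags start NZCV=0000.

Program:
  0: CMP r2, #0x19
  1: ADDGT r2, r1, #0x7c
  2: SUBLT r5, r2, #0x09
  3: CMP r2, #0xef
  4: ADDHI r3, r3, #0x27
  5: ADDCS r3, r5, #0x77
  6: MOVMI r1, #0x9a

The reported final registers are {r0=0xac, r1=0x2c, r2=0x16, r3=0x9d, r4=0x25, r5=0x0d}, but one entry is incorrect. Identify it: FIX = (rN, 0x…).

0: ✓ CMP  NZCV=1000
1: · ADDGT
2: ✓ SUBLT  r5←0x0d
3: ✓ CMP  NZCV=0000
4: · ADDHI
5: · ADDCS
6: · MOVMI

FIX = (r3, 0x96)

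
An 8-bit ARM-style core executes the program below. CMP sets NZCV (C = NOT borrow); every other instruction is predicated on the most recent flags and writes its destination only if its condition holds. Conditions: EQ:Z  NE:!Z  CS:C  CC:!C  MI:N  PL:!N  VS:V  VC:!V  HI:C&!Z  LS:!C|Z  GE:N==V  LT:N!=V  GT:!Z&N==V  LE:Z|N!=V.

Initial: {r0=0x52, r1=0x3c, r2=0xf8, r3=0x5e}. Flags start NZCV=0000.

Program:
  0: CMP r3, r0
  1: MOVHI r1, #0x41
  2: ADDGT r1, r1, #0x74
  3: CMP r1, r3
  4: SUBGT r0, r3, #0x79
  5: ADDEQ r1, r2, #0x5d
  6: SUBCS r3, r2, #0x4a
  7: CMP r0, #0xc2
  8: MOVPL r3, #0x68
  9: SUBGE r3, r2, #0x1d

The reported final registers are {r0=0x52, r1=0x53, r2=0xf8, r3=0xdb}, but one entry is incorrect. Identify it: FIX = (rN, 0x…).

FIX = (r1, 0xb5)

[0] flags=0010 → (cmp)
[1] flags=0010 HI?T → r1=0x41
[2] flags=0010 GT?T → r1=0xb5
[3] flags=0011 → (cmp)
[4] flags=0011 GT?F → skip
[5] flags=0011 EQ?F → skip
[6] flags=0011 CS?T → r3=0xae
[7] flags=1001 → (cmp)
[8] flags=1001 PL?F → skip
[9] flags=1001 GE?T → r3=0xdb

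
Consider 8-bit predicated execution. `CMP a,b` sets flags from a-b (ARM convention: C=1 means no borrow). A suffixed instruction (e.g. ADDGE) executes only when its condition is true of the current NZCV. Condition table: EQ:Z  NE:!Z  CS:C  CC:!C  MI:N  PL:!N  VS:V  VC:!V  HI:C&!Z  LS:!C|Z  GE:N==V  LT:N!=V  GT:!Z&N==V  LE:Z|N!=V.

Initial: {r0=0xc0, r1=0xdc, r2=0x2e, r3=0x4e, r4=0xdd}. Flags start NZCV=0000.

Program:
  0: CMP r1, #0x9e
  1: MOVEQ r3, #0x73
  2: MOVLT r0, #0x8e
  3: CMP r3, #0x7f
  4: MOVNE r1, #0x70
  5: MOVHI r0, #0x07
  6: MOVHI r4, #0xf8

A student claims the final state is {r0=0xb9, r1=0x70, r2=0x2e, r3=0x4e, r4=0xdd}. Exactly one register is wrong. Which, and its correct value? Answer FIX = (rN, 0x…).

FIX = (r0, 0xc0)

0: ✓ CMP  NZCV=0010
1: · MOVEQ
2: · MOVLT
3: ✓ CMP  NZCV=1000
4: ✓ MOVNE  r1←0x70
5: · MOVHI
6: · MOVHI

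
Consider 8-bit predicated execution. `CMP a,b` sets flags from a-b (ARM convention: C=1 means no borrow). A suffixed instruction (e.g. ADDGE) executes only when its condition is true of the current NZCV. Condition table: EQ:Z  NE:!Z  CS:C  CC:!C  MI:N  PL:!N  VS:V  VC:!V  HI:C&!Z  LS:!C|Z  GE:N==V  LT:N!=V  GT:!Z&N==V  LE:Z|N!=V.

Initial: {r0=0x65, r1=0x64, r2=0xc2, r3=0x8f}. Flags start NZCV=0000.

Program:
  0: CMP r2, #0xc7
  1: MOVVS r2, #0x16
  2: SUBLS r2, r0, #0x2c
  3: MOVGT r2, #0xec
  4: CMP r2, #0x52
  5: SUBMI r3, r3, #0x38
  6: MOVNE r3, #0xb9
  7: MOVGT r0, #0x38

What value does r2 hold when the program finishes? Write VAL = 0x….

VAL = 0x39

0: ✓ CMP  NZCV=1000
1: · MOVVS
2: ✓ SUBLS  r2←0x39
3: · MOVGT
4: ✓ CMP  NZCV=1000
5: ✓ SUBMI  r3←0x57
6: ✓ MOVNE  r3←0xb9
7: · MOVGT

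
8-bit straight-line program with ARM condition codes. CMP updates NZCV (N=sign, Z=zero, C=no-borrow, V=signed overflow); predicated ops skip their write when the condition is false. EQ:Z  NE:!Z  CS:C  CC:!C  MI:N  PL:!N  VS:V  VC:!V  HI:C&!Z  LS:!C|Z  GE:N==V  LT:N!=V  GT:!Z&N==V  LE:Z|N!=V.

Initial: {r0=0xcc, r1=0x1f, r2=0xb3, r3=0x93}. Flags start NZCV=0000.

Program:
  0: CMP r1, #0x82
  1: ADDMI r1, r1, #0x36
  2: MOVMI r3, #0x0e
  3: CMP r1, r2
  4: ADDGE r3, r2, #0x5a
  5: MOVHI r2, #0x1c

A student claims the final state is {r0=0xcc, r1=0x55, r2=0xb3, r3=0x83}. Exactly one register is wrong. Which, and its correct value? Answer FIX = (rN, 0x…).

0: ✓ CMP  NZCV=1001
1: ✓ ADDMI  r1←0x55
2: ✓ MOVMI  r3←0x0e
3: ✓ CMP  NZCV=1001
4: ✓ ADDGE  r3←0x0d
5: · MOVHI

FIX = (r3, 0x0d)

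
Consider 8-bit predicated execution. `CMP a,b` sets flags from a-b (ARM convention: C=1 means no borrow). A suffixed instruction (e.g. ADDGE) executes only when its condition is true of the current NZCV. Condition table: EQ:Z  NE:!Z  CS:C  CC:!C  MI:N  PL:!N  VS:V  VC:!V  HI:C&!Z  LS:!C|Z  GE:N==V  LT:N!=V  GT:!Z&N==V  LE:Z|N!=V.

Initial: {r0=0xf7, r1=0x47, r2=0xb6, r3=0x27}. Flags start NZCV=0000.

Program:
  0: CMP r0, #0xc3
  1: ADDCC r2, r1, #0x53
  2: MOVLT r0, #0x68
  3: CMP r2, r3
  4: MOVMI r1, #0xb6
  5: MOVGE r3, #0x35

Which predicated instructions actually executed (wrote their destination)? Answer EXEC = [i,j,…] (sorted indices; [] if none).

EXEC = [4]

0: ✓ CMP  NZCV=0010
1: · ADDCC
2: · MOVLT
3: ✓ CMP  NZCV=1010
4: ✓ MOVMI  r1←0xb6
5: · MOVGE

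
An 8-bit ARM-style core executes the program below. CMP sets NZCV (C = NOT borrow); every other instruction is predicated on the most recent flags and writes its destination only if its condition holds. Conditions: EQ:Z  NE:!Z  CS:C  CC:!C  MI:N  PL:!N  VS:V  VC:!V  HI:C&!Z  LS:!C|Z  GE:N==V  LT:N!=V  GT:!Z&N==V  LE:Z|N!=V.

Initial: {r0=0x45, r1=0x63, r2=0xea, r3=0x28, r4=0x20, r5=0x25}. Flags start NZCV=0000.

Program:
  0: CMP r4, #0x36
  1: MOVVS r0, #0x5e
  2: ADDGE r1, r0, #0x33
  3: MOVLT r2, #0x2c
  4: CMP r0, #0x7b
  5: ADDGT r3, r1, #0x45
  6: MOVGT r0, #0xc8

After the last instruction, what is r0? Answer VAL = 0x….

0: ✓ CMP  NZCV=1000
1: · MOVVS
2: · ADDGE
3: ✓ MOVLT  r2←0x2c
4: ✓ CMP  NZCV=1000
5: · ADDGT
6: · MOVGT

VAL = 0x45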